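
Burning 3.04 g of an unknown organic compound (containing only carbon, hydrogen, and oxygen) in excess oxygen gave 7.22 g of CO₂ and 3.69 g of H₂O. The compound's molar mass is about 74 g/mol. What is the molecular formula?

mol C = 7.22 g CO₂ ÷ 44.009 g/mol = 0.1641 mol
mol H = 2 × 3.69 g H₂O ÷ 18.015 g/mol = 0.4097 mol
mass O = 3.04 − (1.970 + 0.4129) = 0.6566 g → mol O = 0.6566 ÷ 15.999 = 0.04104 mol
Divide by the smallest (0.04104 mol): C 3.998, H 9.982, O 1.000
Empirical formula: C4H10O
Empirical-formula mass = 74.12 g/mol; 74 ÷ 74.12 ≈ 1, so the molecular formula is C4H10O.

C4H10O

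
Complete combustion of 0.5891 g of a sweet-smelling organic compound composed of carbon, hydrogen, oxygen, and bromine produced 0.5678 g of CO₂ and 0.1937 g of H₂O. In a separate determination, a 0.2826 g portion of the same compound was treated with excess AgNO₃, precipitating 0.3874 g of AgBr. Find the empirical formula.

mol C = 0.5678 g CO₂ ÷ 44.009 g/mol = 0.012902 mol
mol H = 2 × 0.1937 g H₂O ÷ 18.015 g/mol = 0.021504 mol
From the AgBr data: mol Br per gram of compound = (0.3874 ÷ 187.772) ÷ 0.2826 = 0.0073006 mol/g, so in the 0.5891 g combustion sample mol Br = 0.0043008 mol
mass O = 0.5891 − (0.15496 + 0.021676 + 0.34365) = 0.068811 g → mol O = 0.068811 ÷ 15.999 = 0.0043009 mol
Divide by the smallest (0.0043008 mol): C 3.000, H 5.000, Br 1.000, O 1.000

C3H5BrO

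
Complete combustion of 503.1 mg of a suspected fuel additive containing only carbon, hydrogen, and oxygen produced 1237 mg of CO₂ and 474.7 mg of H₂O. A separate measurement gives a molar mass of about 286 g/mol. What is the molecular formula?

mol C = 1.237 g CO₂ ÷ 44.009 g/mol = 0.028108 mol
mol H = 2 × 0.4747 g H₂O ÷ 18.015 g/mol = 0.052701 mol
mass O = 0.5031 − (0.33760 + 0.053122) = 0.11237 g → mol O = 0.11237 ÷ 15.999 = 0.0070238 mol
Divide by the smallest (0.0070238 mol): C 4.002, H 7.503, O 1.000
Multiplying each by 2 gives whole numbers: C 8.00, H 15.01, O 2.00
Empirical formula: C8H15O2
Empirical-formula mass = 143.21 g/mol; 286 ÷ 143.21 ≈ 2, so the molecular formula is C16H30O4.

C16H30O4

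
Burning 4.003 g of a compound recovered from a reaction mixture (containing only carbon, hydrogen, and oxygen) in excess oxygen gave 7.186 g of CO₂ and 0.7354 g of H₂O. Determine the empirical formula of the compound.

C4H2O3

mol C = 7.186 g CO₂ ÷ 44.009 g/mol = 0.16328 mol
mol H = 2 × 0.7354 g H₂O ÷ 18.015 g/mol = 0.081643 mol
mass O = 4.003 − (1.9612 + 0.082296) = 1.9595 g → mol O = 1.9595 ÷ 15.999 = 0.12248 mol
Divide by the smallest (0.081643 mol): C 2.000, H 1.000, O 1.500
Multiplying each by 2 gives whole numbers: C 4.00, H 2.00, O 3.00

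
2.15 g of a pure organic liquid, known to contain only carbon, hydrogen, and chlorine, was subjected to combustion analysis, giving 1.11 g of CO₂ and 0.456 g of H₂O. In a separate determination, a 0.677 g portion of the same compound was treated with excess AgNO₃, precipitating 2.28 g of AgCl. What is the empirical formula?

CH2Cl2

mol C = 1.11 g CO₂ ÷ 44.009 g/mol = 0.02522 mol
mol H = 2 × 0.456 g H₂O ÷ 18.015 g/mol = 0.05062 mol
From the AgCl data: mol Cl per gram of compound = (2.28 ÷ 143.318) ÷ 0.677 = 0.02350 mol/g, so in the 2.15 g combustion sample mol Cl = 0.05052 mol
Divide by the smallest (0.02522 mol): C 1.000, H 2.007, Cl 2.003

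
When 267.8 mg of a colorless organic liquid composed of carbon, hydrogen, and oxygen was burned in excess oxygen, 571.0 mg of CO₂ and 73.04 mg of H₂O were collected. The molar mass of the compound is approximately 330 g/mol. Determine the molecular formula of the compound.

C16H10O8

mol C = 0.5710 g CO₂ ÷ 44.009 g/mol = 0.012975 mol
mol H = 2 × 0.07304 g H₂O ÷ 18.015 g/mol = 0.0081088 mol
mass O = 0.2678 − (0.15584 + 0.0081737) = 0.10379 g → mol O = 0.10379 ÷ 15.999 = 0.0064872 mol
Divide by the smallest (0.0064872 mol): C 2.000, H 1.250, O 1.000
Multiplying each by 4 gives whole numbers: C 8.00, H 5.00, O 4.00
Empirical formula: C8H5O4
Empirical-formula mass = 165.12 g/mol; 330 ÷ 165.12 ≈ 2, so the molecular formula is C16H10O8.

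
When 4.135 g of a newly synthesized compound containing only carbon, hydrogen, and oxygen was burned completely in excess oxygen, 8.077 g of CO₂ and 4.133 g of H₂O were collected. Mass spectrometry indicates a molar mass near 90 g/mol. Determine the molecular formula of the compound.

C4H10O2

mol C = 8.077 g CO₂ ÷ 44.009 g/mol = 0.18353 mol
mol H = 2 × 4.133 g H₂O ÷ 18.015 g/mol = 0.45884 mol
mass O = 4.135 − (2.2044 + 0.46251) = 1.4681 g → mol O = 1.4681 ÷ 15.999 = 0.091762 mol
Divide by the smallest (0.091762 mol): C 2.000, H 5.000, O 1.000
Empirical formula: C2H5O
Empirical-formula mass = 45.06 g/mol; 90 ÷ 45.06 ≈ 2, so the molecular formula is C4H10O2.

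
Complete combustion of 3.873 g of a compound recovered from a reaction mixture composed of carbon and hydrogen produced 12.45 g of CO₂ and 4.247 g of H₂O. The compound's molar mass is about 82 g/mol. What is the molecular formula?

C6H10

mol C = 12.45 g CO₂ ÷ 44.009 g/mol = 0.28290 mol
mol H = 2 × 4.247 g H₂O ÷ 18.015 g/mol = 0.47150 mol
Divide by the smallest (0.28290 mol): C 1.000, H 1.667
Multiplying each by 3 gives whole numbers: C 3.00, H 5.00
Empirical formula: C3H5
Empirical-formula mass = 41.07 g/mol; 82 ÷ 41.07 ≈ 2, so the molecular formula is C6H10.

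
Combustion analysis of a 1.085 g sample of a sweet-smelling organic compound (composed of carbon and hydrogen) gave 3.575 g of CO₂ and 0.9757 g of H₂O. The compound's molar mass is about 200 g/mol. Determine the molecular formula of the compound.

C15H20

mol C = 3.575 g CO₂ ÷ 44.009 g/mol = 0.081233 mol
mol H = 2 × 0.9757 g H₂O ÷ 18.015 g/mol = 0.10832 mol
Divide by the smallest (0.081233 mol): C 1.000, H 1.333
Multiplying each by 3 gives whole numbers: C 3.00, H 4.00
Empirical formula: C3H4
Empirical-formula mass = 40.06 g/mol; 200 ÷ 40.06 ≈ 5, so the molecular formula is C15H20.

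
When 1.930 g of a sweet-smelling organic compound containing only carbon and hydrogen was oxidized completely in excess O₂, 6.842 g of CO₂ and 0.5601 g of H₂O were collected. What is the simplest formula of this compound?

C5H2

mol C = 6.842 g CO₂ ÷ 44.009 g/mol = 0.15547 mol
mol H = 2 × 0.5601 g H₂O ÷ 18.015 g/mol = 0.062182 mol
Divide by the smallest (0.062182 mol): C 2.500, H 1.000
Multiplying each by 2 gives whole numbers: C 5.00, H 2.00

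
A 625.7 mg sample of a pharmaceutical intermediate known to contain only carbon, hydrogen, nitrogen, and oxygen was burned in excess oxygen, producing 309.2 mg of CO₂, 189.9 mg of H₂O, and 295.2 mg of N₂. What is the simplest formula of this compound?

CH3N3O2

mol C = 0.3092 g CO₂ ÷ 44.009 g/mol = 0.0070258 mol
mol H = 2 × 0.1899 g H₂O ÷ 18.015 g/mol = 0.021082 mol
mol N = 2 × 0.2952 g N₂ ÷ 28.014 g/mol = 0.021075 mol
mass O = 0.6257 − (0.084387 + 0.021251 + 0.29520) = 0.22486 g → mol O = 0.22486 ÷ 15.999 = 0.014055 mol
Divide by the smallest (0.0070258 mol): C 1.000, H 3.001, N 3.000, O 2.000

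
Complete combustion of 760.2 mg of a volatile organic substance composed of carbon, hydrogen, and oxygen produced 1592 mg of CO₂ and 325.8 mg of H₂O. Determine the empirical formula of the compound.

C2H2O

mol C = 1.592 g CO₂ ÷ 44.009 g/mol = 0.036174 mol
mol H = 2 × 0.3258 g H₂O ÷ 18.015 g/mol = 0.036170 mol
mass O = 0.7602 − (0.43449 + 0.036459) = 0.28925 g → mol O = 0.28925 ÷ 15.999 = 0.018079 mol
Divide by the smallest (0.018079 mol): C 2.001, H 2.001, O 1.000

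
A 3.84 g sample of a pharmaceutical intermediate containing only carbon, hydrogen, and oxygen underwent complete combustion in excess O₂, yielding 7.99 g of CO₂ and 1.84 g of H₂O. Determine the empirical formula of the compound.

mol C = 7.99 g CO₂ ÷ 44.009 g/mol = 0.1816 mol
mol H = 2 × 1.84 g H₂O ÷ 18.015 g/mol = 0.2043 mol
mass O = 3.84 − (2.181 + 0.2059) = 1.453 g → mol O = 1.453 ÷ 15.999 = 0.09085 mol
Divide by the smallest (0.09085 mol): C 1.998, H 2.249, O 1.000
Multiplying each by 4 gives whole numbers: C 7.99, H 8.99, O 4.00

C8H9O4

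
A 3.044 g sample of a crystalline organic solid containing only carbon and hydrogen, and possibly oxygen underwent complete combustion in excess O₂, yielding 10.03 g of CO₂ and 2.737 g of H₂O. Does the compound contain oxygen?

no

mol C = 10.03 g CO₂ ÷ 44.009 g/mol = 0.22791 mol
mol H = 2 × 2.737 g H₂O ÷ 18.015 g/mol = 0.30386 mol
C and H together account for 3.0437 g — essentially the entire 3.044 g sample — so the compound contains no oxygen.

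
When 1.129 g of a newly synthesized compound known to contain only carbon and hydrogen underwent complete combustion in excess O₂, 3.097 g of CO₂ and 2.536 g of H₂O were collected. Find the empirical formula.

mol C = 3.097 g CO₂ ÷ 44.009 g/mol = 0.070372 mol
mol H = 2 × 2.536 g H₂O ÷ 18.015 g/mol = 0.28154 mol
Divide by the smallest (0.070372 mol): C 1.000, H 4.001

CH4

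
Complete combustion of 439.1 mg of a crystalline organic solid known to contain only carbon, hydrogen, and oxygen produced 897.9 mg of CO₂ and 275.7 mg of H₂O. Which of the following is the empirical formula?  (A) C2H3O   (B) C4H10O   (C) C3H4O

mol C = 0.8979 g CO₂ ÷ 44.009 g/mol = 0.020403 mol
mol H = 2 × 0.2757 g H₂O ÷ 18.015 g/mol = 0.030608 mol
mass O = 0.4391 − (0.24506 + 0.030853) = 0.16319 g → mol O = 0.16319 ÷ 15.999 = 0.010200 mol
Divide by the smallest (0.010200 mol): C 2.000, H 3.001, O 1.000

(A) C2H3O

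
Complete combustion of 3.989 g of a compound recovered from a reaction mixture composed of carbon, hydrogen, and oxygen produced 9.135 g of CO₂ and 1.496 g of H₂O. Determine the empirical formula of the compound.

C5H4O2

mol C = 9.135 g CO₂ ÷ 44.009 g/mol = 0.20757 mol
mol H = 2 × 1.496 g H₂O ÷ 18.015 g/mol = 0.16608 mol
mass O = 3.989 − (2.4931 + 0.16741) = 1.3285 g → mol O = 1.3285 ÷ 15.999 = 0.083033 mol
Divide by the smallest (0.083033 mol): C 2.500, H 2.000, O 1.000
Multiplying each by 2 gives whole numbers: C 5.00, H 4.00, O 2.00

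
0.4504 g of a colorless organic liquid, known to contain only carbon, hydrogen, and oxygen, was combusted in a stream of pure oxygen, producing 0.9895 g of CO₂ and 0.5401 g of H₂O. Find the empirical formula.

mol C = 0.9895 g CO₂ ÷ 44.009 g/mol = 0.022484 mol
mol H = 2 × 0.5401 g H₂O ÷ 18.015 g/mol = 0.059961 mol
mass O = 0.4504 − (0.27006 + 0.060441) = 0.11990 g → mol O = 0.11990 ÷ 15.999 = 0.0074944 mol
Divide by the smallest (0.0074944 mol): C 3.000, H 8.001, O 1.000

C3H8O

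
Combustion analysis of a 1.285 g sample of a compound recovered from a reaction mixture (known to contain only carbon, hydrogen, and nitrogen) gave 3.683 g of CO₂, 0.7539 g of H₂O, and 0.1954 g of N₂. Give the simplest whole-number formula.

mol C = 3.683 g CO₂ ÷ 44.009 g/mol = 0.083687 mol
mol H = 2 × 0.7539 g H₂O ÷ 18.015 g/mol = 0.083697 mol
mol N = 2 × 0.1954 g N₂ ÷ 28.014 g/mol = 0.013950 mol
Divide by the smallest (0.013950 mol): C 5.999, H 6.000, N 1.000

C6H6N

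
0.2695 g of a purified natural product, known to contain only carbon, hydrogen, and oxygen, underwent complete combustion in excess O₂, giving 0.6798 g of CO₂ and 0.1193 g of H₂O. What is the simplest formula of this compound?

C7H6O2

mol C = 0.6798 g CO₂ ÷ 44.009 g/mol = 0.015447 mol
mol H = 2 × 0.1193 g H₂O ÷ 18.015 g/mol = 0.013245 mol
mass O = 0.2695 − (0.18553 + 0.013350) = 0.070618 g → mol O = 0.070618 ÷ 15.999 = 0.0044139 mol
Divide by the smallest (0.0044139 mol): C 3.500, H 3.001, O 1.000
Multiplying each by 2 gives whole numbers: C 7.00, H 6.00, O 2.00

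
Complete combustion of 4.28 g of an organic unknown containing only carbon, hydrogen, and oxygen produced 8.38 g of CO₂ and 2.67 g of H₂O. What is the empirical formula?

C9H14O5

mol C = 8.38 g CO₂ ÷ 44.009 g/mol = 0.1904 mol
mol H = 2 × 2.67 g H₂O ÷ 18.015 g/mol = 0.2964 mol
mass O = 4.28 − (2.287 + 0.2988) = 1.694 g → mol O = 1.694 ÷ 15.999 = 0.1059 mol
Divide by the smallest (0.1059 mol): C 1.798, H 2.799, O 1.000
Multiplying each by 5 gives whole numbers: C 8.99, H 14.00, O 5.00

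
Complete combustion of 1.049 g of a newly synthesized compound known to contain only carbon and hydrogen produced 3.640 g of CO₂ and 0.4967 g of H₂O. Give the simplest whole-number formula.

mol C = 3.640 g CO₂ ÷ 44.009 g/mol = 0.082710 mol
mol H = 2 × 0.4967 g H₂O ÷ 18.015 g/mol = 0.055143 mol
Divide by the smallest (0.055143 mol): C 1.500, H 1.000
Multiplying each by 2 gives whole numbers: C 3.00, H 2.00

C3H2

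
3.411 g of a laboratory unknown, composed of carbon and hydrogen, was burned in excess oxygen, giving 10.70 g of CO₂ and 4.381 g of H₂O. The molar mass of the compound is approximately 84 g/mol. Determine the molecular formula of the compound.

mol C = 10.70 g CO₂ ÷ 44.009 g/mol = 0.24313 mol
mol H = 2 × 4.381 g H₂O ÷ 18.015 g/mol = 0.48637 mol
Divide by the smallest (0.24313 mol): C 1.000, H 2.000
Empirical formula: CH2
Empirical-formula mass = 14.03 g/mol; 84 ÷ 14.03 ≈ 6, so the molecular formula is C6H12.

C6H12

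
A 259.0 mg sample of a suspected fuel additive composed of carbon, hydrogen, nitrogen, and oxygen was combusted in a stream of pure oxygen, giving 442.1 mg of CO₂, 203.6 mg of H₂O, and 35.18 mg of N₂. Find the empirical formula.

C4H9NO2

mol C = 0.4421 g CO₂ ÷ 44.009 g/mol = 0.010046 mol
mol H = 2 × 0.2036 g H₂O ÷ 18.015 g/mol = 0.022603 mol
mol N = 2 × 0.03518 g N₂ ÷ 28.014 g/mol = 0.0025116 mol
mass O = 0.2590 − (0.12066 + 0.022784 + 0.035180) = 0.080377 g → mol O = 0.080377 ÷ 15.999 = 0.0050239 mol
Divide by the smallest (0.0025116 mol): C 4.000, H 9.000, N 1.000, O 2.000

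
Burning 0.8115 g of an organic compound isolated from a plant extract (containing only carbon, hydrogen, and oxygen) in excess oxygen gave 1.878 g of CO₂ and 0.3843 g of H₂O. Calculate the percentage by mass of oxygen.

mol C = 1.878 g CO₂ ÷ 44.009 g/mol = 0.042673 mol
mol H = 2 × 0.3843 g H₂O ÷ 18.015 g/mol = 0.042664 mol
mass O = 0.8115 − (0.51255 + 0.043006) = 0.25595 g → mol O = 0.25595 ÷ 15.999 = 0.015998 mol
mass % O = 0.25595 g ÷ 0.8115 g × 100%

31.54%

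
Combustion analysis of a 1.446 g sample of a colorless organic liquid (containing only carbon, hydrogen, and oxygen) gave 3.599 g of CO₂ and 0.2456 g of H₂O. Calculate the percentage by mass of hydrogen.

mol C = 3.599 g CO₂ ÷ 44.009 g/mol = 0.081779 mol
mol H = 2 × 0.2456 g H₂O ÷ 18.015 g/mol = 0.027266 mol
mass O = 1.446 − (0.98224 + 0.027484) = 0.43627 g → mol O = 0.43627 ÷ 15.999 = 0.027269 mol
mass % H = 0.027484 g ÷ 1.446 g × 100%

1.90%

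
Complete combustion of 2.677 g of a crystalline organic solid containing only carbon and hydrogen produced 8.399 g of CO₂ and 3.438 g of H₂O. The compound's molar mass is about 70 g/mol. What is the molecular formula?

mol C = 8.399 g CO₂ ÷ 44.009 g/mol = 0.19085 mol
mol H = 2 × 3.438 g H₂O ÷ 18.015 g/mol = 0.38168 mol
Divide by the smallest (0.19085 mol): C 1.000, H 2.000
Empirical formula: CH2
Empirical-formula mass = 14.03 g/mol; 70 ÷ 14.03 ≈ 5, so the molecular formula is C5H10.

C5H10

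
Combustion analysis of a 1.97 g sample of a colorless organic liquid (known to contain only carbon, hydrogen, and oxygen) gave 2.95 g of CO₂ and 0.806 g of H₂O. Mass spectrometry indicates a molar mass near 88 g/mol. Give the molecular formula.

C3H4O3

mol C = 2.95 g CO₂ ÷ 44.009 g/mol = 0.06703 mol
mol H = 2 × 0.806 g H₂O ÷ 18.015 g/mol = 0.08948 mol
mass O = 1.97 − (0.8051 + 0.09020) = 1.075 g → mol O = 1.075 ÷ 15.999 = 0.06717 mol
Divide by the smallest (0.06703 mol): C 1.000, H 1.335, O 1.002
Multiplying each by 3 gives whole numbers: C 3.00, H 4.00, O 3.01
Empirical formula: C3H4O3
Empirical-formula mass = 88.06 g/mol; 88 ÷ 88.06 ≈ 1, so the molecular formula is C3H4O3.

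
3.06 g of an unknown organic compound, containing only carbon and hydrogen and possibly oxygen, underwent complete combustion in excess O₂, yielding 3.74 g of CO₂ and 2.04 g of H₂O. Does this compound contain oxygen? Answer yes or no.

mol C = 3.74 g CO₂ ÷ 44.009 g/mol = 0.08498 mol
mol H = 2 × 2.04 g H₂O ÷ 18.015 g/mol = 0.2265 mol
C and H account for only 1.249 g of the 3.06 g sample; the remaining 1.811 g must be oxygen.

yes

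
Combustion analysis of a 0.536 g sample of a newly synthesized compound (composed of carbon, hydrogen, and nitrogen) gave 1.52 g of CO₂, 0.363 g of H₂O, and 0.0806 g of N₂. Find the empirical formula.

C6H7N

mol C = 1.52 g CO₂ ÷ 44.009 g/mol = 0.03454 mol
mol H = 2 × 0.363 g H₂O ÷ 18.015 g/mol = 0.04030 mol
mol N = 2 × 0.0806 g N₂ ÷ 28.014 g/mol = 0.005754 mol
Divide by the smallest (0.005754 mol): C 6.002, H 7.003, N 1.000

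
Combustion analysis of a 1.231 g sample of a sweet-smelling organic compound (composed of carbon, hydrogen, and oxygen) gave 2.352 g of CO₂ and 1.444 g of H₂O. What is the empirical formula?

C2H6O

mol C = 2.352 g CO₂ ÷ 44.009 g/mol = 0.053444 mol
mol H = 2 × 1.444 g H₂O ÷ 18.015 g/mol = 0.16031 mol
mass O = 1.231 − (0.64191 + 0.16159) = 0.42750 g → mol O = 0.42750 ÷ 15.999 = 0.026720 mol
Divide by the smallest (0.026720 mol): C 2.000, H 6.000, O 1.000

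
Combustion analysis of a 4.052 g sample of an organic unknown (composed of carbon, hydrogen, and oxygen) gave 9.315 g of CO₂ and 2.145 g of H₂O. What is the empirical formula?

C8H9O3

mol C = 9.315 g CO₂ ÷ 44.009 g/mol = 0.21166 mol
mol H = 2 × 2.145 g H₂O ÷ 18.015 g/mol = 0.23813 mol
mass O = 4.052 − (2.5423 + 0.24004) = 1.2697 g → mol O = 1.2697 ÷ 15.999 = 0.079361 mol
Divide by the smallest (0.079361 mol): C 2.667, H 3.001, O 1.000
Multiplying each by 3 gives whole numbers: C 8.00, H 9.00, O 3.00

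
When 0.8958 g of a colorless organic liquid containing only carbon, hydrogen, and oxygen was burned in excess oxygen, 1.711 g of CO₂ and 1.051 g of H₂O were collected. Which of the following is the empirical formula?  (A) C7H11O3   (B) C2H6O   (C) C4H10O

(B) C2H6O

mol C = 1.711 g CO₂ ÷ 44.009 g/mol = 0.038878 mol
mol H = 2 × 1.051 g H₂O ÷ 18.015 g/mol = 0.11668 mol
mass O = 0.8958 − (0.46697 + 0.11761) = 0.31122 g → mol O = 0.31122 ÷ 15.999 = 0.019452 mol
Divide by the smallest (0.019452 mol): C 1.999, H 5.998, O 1.000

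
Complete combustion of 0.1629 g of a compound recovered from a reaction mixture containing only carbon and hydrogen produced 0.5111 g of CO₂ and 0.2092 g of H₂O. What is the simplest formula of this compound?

mol C = 0.5111 g CO₂ ÷ 44.009 g/mol = 0.011614 mol
mol H = 2 × 0.2092 g H₂O ÷ 18.015 g/mol = 0.023225 mol
Divide by the smallest (0.011614 mol): C 1.000, H 2.000

CH2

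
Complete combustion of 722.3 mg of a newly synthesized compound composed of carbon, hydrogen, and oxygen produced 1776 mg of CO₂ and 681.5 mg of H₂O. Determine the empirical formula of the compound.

mol C = 1.776 g CO₂ ÷ 44.009 g/mol = 0.040355 mol
mol H = 2 × 0.6815 g H₂O ÷ 18.015 g/mol = 0.075659 mol
mass O = 0.7223 − (0.48471 + 0.076264) = 0.16133 g → mol O = 0.16133 ÷ 15.999 = 0.010084 mol
Divide by the smallest (0.010084 mol): C 4.002, H 7.503, O 1.000
Multiplying each by 2 gives whole numbers: C 8.00, H 15.01, O 2.00

C8H15O2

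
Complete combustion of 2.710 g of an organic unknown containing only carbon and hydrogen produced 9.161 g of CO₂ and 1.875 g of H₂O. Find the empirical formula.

CH

mol C = 9.161 g CO₂ ÷ 44.009 g/mol = 0.20816 mol
mol H = 2 × 1.875 g H₂O ÷ 18.015 g/mol = 0.20816 mol
Divide by the smallest (0.20816 mol): C 1.000, H 1.000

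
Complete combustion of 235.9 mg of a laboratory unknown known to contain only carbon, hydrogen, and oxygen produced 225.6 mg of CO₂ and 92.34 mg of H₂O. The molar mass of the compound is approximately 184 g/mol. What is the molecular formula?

C4H8O8

mol C = 0.2256 g CO₂ ÷ 44.009 g/mol = 0.0051262 mol
mol H = 2 × 0.09234 g H₂O ÷ 18.015 g/mol = 0.010251 mol
mass O = 0.2359 − (0.061571 + 0.010333) = 0.16400 g → mol O = 0.16400 ÷ 15.999 = 0.010250 mol
Divide by the smallest (0.0051262 mol): C 1.000, H 2.000, O 2.000
Empirical formula: CH2O2
Empirical-formula mass = 46.02 g/mol; 184 ÷ 46.02 ≈ 4, so the molecular formula is C4H8O8.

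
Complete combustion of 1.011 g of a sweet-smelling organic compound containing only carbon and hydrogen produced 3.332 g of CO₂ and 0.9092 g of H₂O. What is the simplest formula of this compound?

C3H4

mol C = 3.332 g CO₂ ÷ 44.009 g/mol = 0.075712 mol
mol H = 2 × 0.9092 g H₂O ÷ 18.015 g/mol = 0.10094 mol
Divide by the smallest (0.075712 mol): C 1.000, H 1.333
Multiplying each by 3 gives whole numbers: C 3.00, H 4.00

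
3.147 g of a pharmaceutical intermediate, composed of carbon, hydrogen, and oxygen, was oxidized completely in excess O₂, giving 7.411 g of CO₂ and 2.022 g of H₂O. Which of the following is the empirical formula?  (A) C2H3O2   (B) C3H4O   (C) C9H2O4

mol C = 7.411 g CO₂ ÷ 44.009 g/mol = 0.16840 mol
mol H = 2 × 2.022 g H₂O ÷ 18.015 g/mol = 0.22448 mol
mass O = 3.147 − (2.0226 + 0.22628) = 0.89810 g → mol O = 0.89810 ÷ 15.999 = 0.056135 mol
Divide by the smallest (0.056135 mol): C 3.000, H 3.999, O 1.000

(B) C3H4O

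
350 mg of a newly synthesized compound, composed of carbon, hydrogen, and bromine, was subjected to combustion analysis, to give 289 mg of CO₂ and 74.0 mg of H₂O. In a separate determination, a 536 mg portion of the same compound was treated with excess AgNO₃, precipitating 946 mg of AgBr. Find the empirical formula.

C4H5Br2

mol C = 0.289 g CO₂ ÷ 44.009 g/mol = 0.006567 mol
mol H = 2 × 0.0740 g H₂O ÷ 18.015 g/mol = 0.008215 mol
From the AgBr data: mol Br per gram of compound = (0.946 ÷ 187.772) ÷ 0.536 = 0.009399 mol/g, so in the 0.350 g combustion sample mol Br = 0.003290 mol
Divide by the smallest (0.003290 mol): C 1.996, H 2.497, Br 1.000
Multiplying each by 2 gives whole numbers: C 3.99, H 4.99, Br 2.00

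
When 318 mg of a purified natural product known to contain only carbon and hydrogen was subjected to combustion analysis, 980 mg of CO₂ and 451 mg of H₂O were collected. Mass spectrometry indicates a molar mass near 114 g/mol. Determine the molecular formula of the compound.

C8H18

mol C = 0.980 g CO₂ ÷ 44.009 g/mol = 0.02227 mol
mol H = 2 × 0.451 g H₂O ÷ 18.015 g/mol = 0.05007 mol
Divide by the smallest (0.02227 mol): C 1.000, H 2.248
Multiplying each by 4 gives whole numbers: C 4.00, H 8.99
Empirical formula: C4H9
Empirical-formula mass = 57.12 g/mol; 114 ÷ 57.12 ≈ 2, so the molecular formula is C8H18.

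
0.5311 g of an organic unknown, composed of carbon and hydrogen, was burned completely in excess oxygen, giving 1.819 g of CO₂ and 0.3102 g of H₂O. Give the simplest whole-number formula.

C6H5

mol C = 1.819 g CO₂ ÷ 44.009 g/mol = 0.041332 mol
mol H = 2 × 0.3102 g H₂O ÷ 18.015 g/mol = 0.034438 mol
Divide by the smallest (0.034438 mol): C 1.200, H 1.000
Multiplying each by 5 gives whole numbers: C 6.00, H 5.00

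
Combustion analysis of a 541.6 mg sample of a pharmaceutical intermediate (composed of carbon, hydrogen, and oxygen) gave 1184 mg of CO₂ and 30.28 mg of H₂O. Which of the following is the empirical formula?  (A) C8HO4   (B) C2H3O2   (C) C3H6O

(A) C8HO4

mol C = 1.184 g CO₂ ÷ 44.009 g/mol = 0.026904 mol
mol H = 2 × 0.03028 g H₂O ÷ 18.015 g/mol = 0.0033616 mol
mass O = 0.5416 − (0.32314 + 0.0033885) = 0.21507 g → mol O = 0.21507 ÷ 15.999 = 0.013443 mol
Divide by the smallest (0.0033616 mol): C 8.003, H 1.000, O 3.999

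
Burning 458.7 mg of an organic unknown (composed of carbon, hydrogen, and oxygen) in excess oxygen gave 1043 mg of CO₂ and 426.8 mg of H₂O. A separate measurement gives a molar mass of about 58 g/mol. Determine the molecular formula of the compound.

C3H6O

mol C = 1.043 g CO₂ ÷ 44.009 g/mol = 0.023700 mol
mol H = 2 × 0.4268 g H₂O ÷ 18.015 g/mol = 0.047383 mol
mass O = 0.4587 − (0.28466 + 0.047762) = 0.12628 g → mol O = 0.12628 ÷ 15.999 = 0.0078931 mol
Divide by the smallest (0.0078931 mol): C 3.003, H 6.003, O 1.000
Empirical formula: C3H6O
Empirical-formula mass = 58.08 g/mol; 58 ÷ 58.08 ≈ 1, so the molecular formula is C3H6O.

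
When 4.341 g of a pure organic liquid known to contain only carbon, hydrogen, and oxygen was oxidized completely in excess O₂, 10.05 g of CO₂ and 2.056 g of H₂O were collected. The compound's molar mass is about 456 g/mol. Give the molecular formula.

C24H24O9

mol C = 10.05 g CO₂ ÷ 44.009 g/mol = 0.22836 mol
mol H = 2 × 2.056 g H₂O ÷ 18.015 g/mol = 0.22825 mol
mass O = 4.341 − (2.7429 + 0.23008) = 1.3681 g → mol O = 1.3681 ÷ 15.999 = 0.085509 mol
Divide by the smallest (0.085509 mol): C 2.671, H 2.669, O 1.000
Multiplying each by 3 gives whole numbers: C 8.01, H 8.01, O 3.00
Empirical formula: C8H8O3
Empirical-formula mass = 152.15 g/mol; 456 ÷ 152.15 ≈ 3, so the molecular formula is C24H24O9.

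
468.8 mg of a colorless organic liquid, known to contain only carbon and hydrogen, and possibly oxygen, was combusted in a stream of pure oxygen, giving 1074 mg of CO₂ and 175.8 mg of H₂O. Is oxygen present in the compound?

mol C = 1.074 g CO₂ ÷ 44.009 g/mol = 0.024404 mol
mol H = 2 × 0.1758 g H₂O ÷ 18.015 g/mol = 0.019517 mol
C and H account for only 0.31279 g of the 0.4688 g sample; the remaining 0.15601 g must be oxygen.

yes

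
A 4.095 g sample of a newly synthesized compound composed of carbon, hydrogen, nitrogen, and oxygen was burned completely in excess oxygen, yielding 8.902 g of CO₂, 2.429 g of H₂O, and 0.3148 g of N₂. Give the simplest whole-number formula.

C9H12NO3

mol C = 8.902 g CO₂ ÷ 44.009 g/mol = 0.20228 mol
mol H = 2 × 2.429 g H₂O ÷ 18.015 g/mol = 0.26966 mol
mol N = 2 × 0.3148 g N₂ ÷ 28.014 g/mol = 0.022474 mol
mass O = 4.095 − (2.4295 + 0.27182 + 0.31480) = 1.0788 g → mol O = 1.0788 ÷ 15.999 = 0.067431 mol
Divide by the smallest (0.022474 mol): C 9.000, H 11.999, N 1.000, O 3.000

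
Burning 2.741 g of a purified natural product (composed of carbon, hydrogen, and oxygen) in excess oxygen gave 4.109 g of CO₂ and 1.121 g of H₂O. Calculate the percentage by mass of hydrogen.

4.58%

mol C = 4.109 g CO₂ ÷ 44.009 g/mol = 0.093367 mol
mol H = 2 × 1.121 g H₂O ÷ 18.015 g/mol = 0.12445 mol
mass O = 2.741 − (1.1214 + 0.12545) = 1.4941 g → mol O = 1.4941 ÷ 15.999 = 0.093388 mol
mass % H = 0.12545 g ÷ 2.741 g × 100%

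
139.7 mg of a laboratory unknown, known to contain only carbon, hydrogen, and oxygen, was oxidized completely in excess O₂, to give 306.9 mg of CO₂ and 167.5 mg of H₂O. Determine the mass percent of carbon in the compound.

59.96%

mol C = 0.3069 g CO₂ ÷ 44.009 g/mol = 0.0069736 mol
mol H = 2 × 0.1675 g H₂O ÷ 18.015 g/mol = 0.018596 mol
mass O = 0.1397 − (0.083760 + 0.018744) = 0.037196 g → mol O = 0.037196 ÷ 15.999 = 0.0023249 mol
mass % C = 0.083760 g ÷ 0.1397 g × 100%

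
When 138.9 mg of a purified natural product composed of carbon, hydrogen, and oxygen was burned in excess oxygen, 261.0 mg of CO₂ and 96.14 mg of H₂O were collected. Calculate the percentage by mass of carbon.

mol C = 0.2610 g CO₂ ÷ 44.009 g/mol = 0.0059306 mol
mol H = 2 × 0.09614 g H₂O ÷ 18.015 g/mol = 0.010673 mol
mass O = 0.1389 − (0.071232 + 0.010759) = 0.056909 g → mol O = 0.056909 ÷ 15.999 = 0.0035570 mol
mass % C = 0.071232 g ÷ 0.1389 g × 100%

51.28%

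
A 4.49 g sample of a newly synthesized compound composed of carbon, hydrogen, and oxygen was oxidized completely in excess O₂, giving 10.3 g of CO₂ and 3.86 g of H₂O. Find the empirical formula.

C6H11O2

mol C = 10.3 g CO₂ ÷ 44.009 g/mol = 0.2340 mol
mol H = 2 × 3.86 g H₂O ÷ 18.015 g/mol = 0.4285 mol
mass O = 4.49 − (2.811 + 0.4320) = 1.247 g → mol O = 1.247 ÷ 15.999 = 0.07794 mol
Divide by the smallest (0.07794 mol): C 3.003, H 5.498, O 1.000
Multiplying each by 2 gives whole numbers: C 6.01, H 11.00, O 2.00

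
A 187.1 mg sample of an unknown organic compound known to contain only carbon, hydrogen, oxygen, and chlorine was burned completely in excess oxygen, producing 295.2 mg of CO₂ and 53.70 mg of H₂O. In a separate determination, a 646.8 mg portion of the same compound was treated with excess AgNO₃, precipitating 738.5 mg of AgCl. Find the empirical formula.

C9H8Cl2O4

mol C = 0.2952 g CO₂ ÷ 44.009 g/mol = 0.0067077 mol
mol H = 2 × 0.05370 g H₂O ÷ 18.015 g/mol = 0.0059617 mol
From the AgCl data: mol Cl per gram of compound = (0.7385 ÷ 143.318) ÷ 0.6468 = 0.0079667 mol/g, so in the 0.1871 g combustion sample mol Cl = 0.0014906 mol
mass O = 0.1871 − (0.080566 + 0.0060094 + 0.052841) = 0.047683 g → mol O = 0.047683 ÷ 15.999 = 0.0029804 mol
Divide by the smallest (0.0014906 mol): C 4.500, H 4.000, Cl 1.000, O 1.999
Multiplying each by 2 gives whole numbers: C 9.00, H 8.00, Cl 2.00, O 4.00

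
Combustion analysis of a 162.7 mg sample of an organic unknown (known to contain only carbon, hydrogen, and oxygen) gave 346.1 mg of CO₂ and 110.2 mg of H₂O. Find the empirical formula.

C9H14O4

mol C = 0.3461 g CO₂ ÷ 44.009 g/mol = 0.0078643 mol
mol H = 2 × 0.1102 g H₂O ÷ 18.015 g/mol = 0.012234 mol
mass O = 0.1627 − (0.094458 + 0.012332) = 0.055910 g → mol O = 0.055910 ÷ 15.999 = 0.0034946 mol
Divide by the smallest (0.0034946 mol): C 2.250, H 3.501, O 1.000
Multiplying each by 4 gives whole numbers: C 9.00, H 14.00, O 4.00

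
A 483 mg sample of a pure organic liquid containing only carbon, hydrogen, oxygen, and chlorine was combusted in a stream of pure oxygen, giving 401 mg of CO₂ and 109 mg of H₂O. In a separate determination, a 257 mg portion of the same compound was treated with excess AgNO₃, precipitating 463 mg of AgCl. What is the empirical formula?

C3H4Cl2O3

mol C = 0.401 g CO₂ ÷ 44.009 g/mol = 0.009112 mol
mol H = 2 × 0.109 g H₂O ÷ 18.015 g/mol = 0.01210 mol
From the AgCl data: mol Cl per gram of compound = (0.463 ÷ 143.318) ÷ 0.257 = 0.01257 mol/g, so in the 0.483 g combustion sample mol Cl = 0.006071 mol
mass O = 0.483 − (0.1094 + 0.01220 + 0.2152) = 0.1461 g → mol O = 0.1461 ÷ 15.999 = 0.009133 mol
Divide by the smallest (0.006071 mol): C 1.501, H 1.993, Cl 1.000, O 1.504
Multiplying each by 2 gives whole numbers: C 3.00, H 3.99, Cl 2.00, O 3.01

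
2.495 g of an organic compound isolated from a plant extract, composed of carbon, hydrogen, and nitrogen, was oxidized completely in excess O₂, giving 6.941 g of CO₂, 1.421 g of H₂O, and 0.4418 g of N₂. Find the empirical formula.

mol C = 6.941 g CO₂ ÷ 44.009 g/mol = 0.15772 mol
mol H = 2 × 1.421 g H₂O ÷ 18.015 g/mol = 0.15776 mol
mol N = 2 × 0.4418 g N₂ ÷ 28.014 g/mol = 0.031541 mol
Divide by the smallest (0.031541 mol): C 5.000, H 5.002, N 1.000

C5H5N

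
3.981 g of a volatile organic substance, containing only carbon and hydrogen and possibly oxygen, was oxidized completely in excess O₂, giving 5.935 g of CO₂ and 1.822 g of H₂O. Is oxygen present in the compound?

mol C = 5.935 g CO₂ ÷ 44.009 g/mol = 0.13486 mol
mol H = 2 × 1.822 g H₂O ÷ 18.015 g/mol = 0.20228 mol
C and H account for only 1.8237 g of the 3.981 g sample; the remaining 2.1573 g must be oxygen.

yes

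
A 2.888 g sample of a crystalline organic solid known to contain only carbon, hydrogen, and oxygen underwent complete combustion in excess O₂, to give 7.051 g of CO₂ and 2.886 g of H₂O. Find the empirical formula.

mol C = 7.051 g CO₂ ÷ 44.009 g/mol = 0.16022 mol
mol H = 2 × 2.886 g H₂O ÷ 18.015 g/mol = 0.32040 mol
mass O = 2.888 − (1.9244 + 0.32296) = 0.64067 g → mol O = 0.64067 ÷ 15.999 = 0.040044 mol
Divide by the smallest (0.040044 mol): C 4.001, H 8.001, O 1.000

C4H8O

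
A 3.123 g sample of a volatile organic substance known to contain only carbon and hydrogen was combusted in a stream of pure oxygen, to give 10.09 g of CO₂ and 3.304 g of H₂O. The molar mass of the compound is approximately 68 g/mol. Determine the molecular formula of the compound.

C5H8

mol C = 10.09 g CO₂ ÷ 44.009 g/mol = 0.22927 mol
mol H = 2 × 3.304 g H₂O ÷ 18.015 g/mol = 0.36681 mol
Divide by the smallest (0.22927 mol): C 1.000, H 1.600
Multiplying each by 5 gives whole numbers: C 5.00, H 8.00
Empirical formula: C5H8
Empirical-formula mass = 68.12 g/mol; 68 ÷ 68.12 ≈ 1, so the molecular formula is C5H8.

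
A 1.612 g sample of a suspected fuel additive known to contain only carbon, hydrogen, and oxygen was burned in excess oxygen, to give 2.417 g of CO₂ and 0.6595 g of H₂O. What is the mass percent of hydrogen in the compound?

4.58%

mol C = 2.417 g CO₂ ÷ 44.009 g/mol = 0.054921 mol
mol H = 2 × 0.6595 g H₂O ÷ 18.015 g/mol = 0.073217 mol
mass O = 1.612 − (0.65965 + 0.073802) = 0.87855 g → mol O = 0.87855 ÷ 15.999 = 0.054913 mol
mass % H = 0.073802 g ÷ 1.612 g × 100%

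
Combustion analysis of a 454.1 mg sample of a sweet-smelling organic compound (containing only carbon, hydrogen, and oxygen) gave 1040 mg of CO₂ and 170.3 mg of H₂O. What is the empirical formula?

C5H4O2

mol C = 1.040 g CO₂ ÷ 44.009 g/mol = 0.023632 mol
mol H = 2 × 0.1703 g H₂O ÷ 18.015 g/mol = 0.018906 mol
mass O = 0.4541 − (0.28384 + 0.019058) = 0.15120 g → mol O = 0.15120 ÷ 15.999 = 0.0094508 mol
Divide by the smallest (0.0094508 mol): C 2.500, H 2.001, O 1.000
Multiplying each by 2 gives whole numbers: C 5.00, H 4.00, O 2.00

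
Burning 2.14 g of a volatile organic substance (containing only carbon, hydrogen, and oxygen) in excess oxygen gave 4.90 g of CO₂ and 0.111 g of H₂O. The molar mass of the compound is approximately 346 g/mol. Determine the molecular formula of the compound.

mol C = 4.90 g CO₂ ÷ 44.009 g/mol = 0.1113 mol
mol H = 2 × 0.111 g H₂O ÷ 18.015 g/mol = 0.01232 mol
mass O = 2.14 − (1.337 + 0.01242) = 0.7903 g → mol O = 0.7903 ÷ 15.999 = 0.04939 mol
Divide by the smallest (0.01232 mol): C 9.035, H 1.000, O 4.008
Empirical formula: C9HO4
Empirical-formula mass = 173.10 g/mol; 346 ÷ 173.10 ≈ 2, so the molecular formula is C18H2O8.

C18H2O8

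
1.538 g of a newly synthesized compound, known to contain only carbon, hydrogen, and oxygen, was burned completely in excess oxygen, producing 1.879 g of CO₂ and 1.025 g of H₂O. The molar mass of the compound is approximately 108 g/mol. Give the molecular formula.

mol C = 1.879 g CO₂ ÷ 44.009 g/mol = 0.042696 mol
mol H = 2 × 1.025 g H₂O ÷ 18.015 g/mol = 0.11379 mol
mass O = 1.538 − (0.51282 + 0.11470) = 0.91048 g → mol O = 0.91048 ÷ 15.999 = 0.056908 mol
Divide by the smallest (0.042696 mol): C 1.000, H 2.665, O 1.333
Multiplying each by 3 gives whole numbers: C 3.00, H 8.00, O 4.00
Empirical formula: C3H8O4
Empirical-formula mass = 108.09 g/mol; 108 ÷ 108.09 ≈ 1, so the molecular formula is C3H8O4.

C3H8O4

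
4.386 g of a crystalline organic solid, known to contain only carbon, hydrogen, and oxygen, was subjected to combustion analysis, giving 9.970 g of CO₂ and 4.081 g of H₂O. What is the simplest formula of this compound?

C3H6O

mol C = 9.970 g CO₂ ÷ 44.009 g/mol = 0.22654 mol
mol H = 2 × 4.081 g H₂O ÷ 18.015 g/mol = 0.45307 mol
mass O = 4.386 − (2.7210 + 0.45669) = 1.2083 g → mol O = 1.2083 ÷ 15.999 = 0.075522 mol
Divide by the smallest (0.075522 mol): C 3.000, H 5.999, O 1.000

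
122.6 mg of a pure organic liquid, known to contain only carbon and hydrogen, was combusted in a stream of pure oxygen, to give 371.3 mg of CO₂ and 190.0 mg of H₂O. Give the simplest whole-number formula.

C2H5

mol C = 0.3713 g CO₂ ÷ 44.009 g/mol = 0.0084369 mol
mol H = 2 × 0.1900 g H₂O ÷ 18.015 g/mol = 0.021094 mol
Divide by the smallest (0.0084369 mol): C 1.000, H 2.500
Multiplying each by 2 gives whole numbers: C 2.00, H 5.00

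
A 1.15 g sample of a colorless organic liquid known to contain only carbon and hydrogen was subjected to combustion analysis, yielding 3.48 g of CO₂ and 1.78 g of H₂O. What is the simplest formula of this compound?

mol C = 3.48 g CO₂ ÷ 44.009 g/mol = 0.07907 mol
mol H = 2 × 1.78 g H₂O ÷ 18.015 g/mol = 0.1976 mol
Divide by the smallest (0.07907 mol): C 1.000, H 2.499
Multiplying each by 2 gives whole numbers: C 2.00, H 5.00

C2H5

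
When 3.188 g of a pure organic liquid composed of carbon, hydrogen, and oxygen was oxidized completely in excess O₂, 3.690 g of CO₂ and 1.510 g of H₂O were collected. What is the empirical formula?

mol C = 3.690 g CO₂ ÷ 44.009 g/mol = 0.083846 mol
mol H = 2 × 1.510 g H₂O ÷ 18.015 g/mol = 0.16764 mol
mass O = 3.188 − (1.0071 + 0.16898) = 2.0119 g → mol O = 2.0119 ÷ 15.999 = 0.12575 mol
Divide by the smallest (0.083846 mol): C 1.000, H 1.999, O 1.500
Multiplying each by 2 gives whole numbers: C 2.00, H 4.00, O 3.00

C2H4O3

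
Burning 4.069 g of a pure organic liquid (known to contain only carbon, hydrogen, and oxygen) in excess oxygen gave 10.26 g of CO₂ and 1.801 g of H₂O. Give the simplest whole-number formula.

mol C = 10.26 g CO₂ ÷ 44.009 g/mol = 0.23313 mol
mol H = 2 × 1.801 g H₂O ÷ 18.015 g/mol = 0.19994 mol
mass O = 4.069 − (2.8002 + 0.20154) = 1.0673 g → mol O = 1.0673 ÷ 15.999 = 0.066709 mol
Divide by the smallest (0.066709 mol): C 3.495, H 2.997, O 1.000
Multiplying each by 2 gives whole numbers: C 6.99, H 5.99, O 2.00

C7H6O2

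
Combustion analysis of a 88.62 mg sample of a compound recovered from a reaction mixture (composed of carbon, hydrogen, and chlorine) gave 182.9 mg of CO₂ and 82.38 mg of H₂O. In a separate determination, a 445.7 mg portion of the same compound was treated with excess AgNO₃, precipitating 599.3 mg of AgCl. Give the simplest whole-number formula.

mol C = 0.1829 g CO₂ ÷ 44.009 g/mol = 0.0041560 mol
mol H = 2 × 0.08238 g H₂O ÷ 18.015 g/mol = 0.0091457 mol
From the AgCl data: mol Cl per gram of compound = (0.5993 ÷ 143.318) ÷ 0.4457 = 0.0093821 mol/g, so in the 0.08862 g combustion sample mol Cl = 0.00083144 mol
Divide by the smallest (0.00083144 mol): C 4.998, H 11.000, Cl 1.000

C5H11Cl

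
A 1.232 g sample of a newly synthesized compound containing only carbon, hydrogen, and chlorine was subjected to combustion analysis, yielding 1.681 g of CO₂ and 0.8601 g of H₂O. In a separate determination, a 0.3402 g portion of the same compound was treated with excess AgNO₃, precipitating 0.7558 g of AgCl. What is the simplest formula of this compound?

C2H5Cl

mol C = 1.681 g CO₂ ÷ 44.009 g/mol = 0.038197 mol
mol H = 2 × 0.8601 g H₂O ÷ 18.015 g/mol = 0.095487 mol
From the AgCl data: mol Cl per gram of compound = (0.7558 ÷ 143.318) ÷ 0.3402 = 0.015501 mol/g, so in the 1.232 g combustion sample mol Cl = 0.019098 mol
Divide by the smallest (0.019098 mol): C 2.000, H 5.000, Cl 1.000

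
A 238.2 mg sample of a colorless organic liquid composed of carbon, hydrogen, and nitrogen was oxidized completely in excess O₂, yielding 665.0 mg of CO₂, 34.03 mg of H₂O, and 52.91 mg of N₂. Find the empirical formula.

mol C = 0.6650 g CO₂ ÷ 44.009 g/mol = 0.015111 mol
mol H = 2 × 0.03403 g H₂O ÷ 18.015 g/mol = 0.0037780 mol
mol N = 2 × 0.05291 g N₂ ÷ 28.014 g/mol = 0.0037774 mol
Divide by the smallest (0.0037774 mol): C 4.000, H 1.000, N 1.000

C4HN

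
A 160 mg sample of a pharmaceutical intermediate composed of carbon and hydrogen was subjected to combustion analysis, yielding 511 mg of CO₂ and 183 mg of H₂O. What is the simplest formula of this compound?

mol C = 0.511 g CO₂ ÷ 44.009 g/mol = 0.01161 mol
mol H = 2 × 0.183 g H₂O ÷ 18.015 g/mol = 0.02032 mol
Divide by the smallest (0.01161 mol): C 1.000, H 1.750
Multiplying each by 4 gives whole numbers: C 4.00, H 7.00

C4H7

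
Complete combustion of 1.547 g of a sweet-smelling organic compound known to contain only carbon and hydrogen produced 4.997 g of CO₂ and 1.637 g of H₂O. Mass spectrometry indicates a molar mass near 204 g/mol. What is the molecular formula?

C15H24

mol C = 4.997 g CO₂ ÷ 44.009 g/mol = 0.11354 mol
mol H = 2 × 1.637 g H₂O ÷ 18.015 g/mol = 0.18174 mol
Divide by the smallest (0.11354 mol): C 1.000, H 1.601
Multiplying each by 5 gives whole numbers: C 5.00, H 8.00
Empirical formula: C5H8
Empirical-formula mass = 68.12 g/mol; 204 ÷ 68.12 ≈ 3, so the molecular formula is C15H24.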